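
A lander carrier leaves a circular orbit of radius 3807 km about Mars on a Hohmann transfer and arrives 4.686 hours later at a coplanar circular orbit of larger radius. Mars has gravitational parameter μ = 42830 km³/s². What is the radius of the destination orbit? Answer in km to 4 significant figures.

Transfer time t = 4.686 hours = 16869.6 s, and t = π√(a_t³/μ).
So a_t = (μ t²/π²)^(1/3) = (42830 × (16869.6)² / π²)^(1/3) = 10729 km.
Since a_t = (r₁ + r₂)/2, r₂ = 2a_t − r₁ = 2×10729 − 3807 = 17651 km.

r₂ = 17650 km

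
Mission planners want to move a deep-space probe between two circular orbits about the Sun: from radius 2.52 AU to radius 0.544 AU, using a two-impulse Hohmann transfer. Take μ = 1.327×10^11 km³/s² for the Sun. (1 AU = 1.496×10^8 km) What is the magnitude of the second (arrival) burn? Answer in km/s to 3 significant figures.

Δv₂ = 11.4 km/s

In km: r₁ = 2.52 × 1.496×10^8 = 3.76992×10^8 km; r₂ = 0.544 × 1.496×10^8 = 8.13824×10^7 km.
Semi-major axis of the transfer orbit: a_t = (3.76992×10^8 + 8.13824×10^7)/2 = 2.291872×10^8 km.
Circular speed at r = 8.13824×10^7 km: v_c = √(μ/r) = 40.38 km/s.
Vis-viva on the transfer ellipse at r = 8.13824×10^7 km gives v_t = √[μ(2/r − 1/a_t)] = 51.79 km/s.
Δv₂ = |v_t − v_c| = |51.79 − 40.38| = 11.41 km/s.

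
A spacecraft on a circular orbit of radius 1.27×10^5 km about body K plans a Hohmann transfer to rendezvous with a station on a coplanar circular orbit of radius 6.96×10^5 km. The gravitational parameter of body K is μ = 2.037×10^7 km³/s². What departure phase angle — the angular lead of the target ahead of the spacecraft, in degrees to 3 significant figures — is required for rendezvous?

φ = 98.2°

Semi-major axis of the transfer orbit: a_t = (1.270×10^5 + 6.960×10^5)/2 = 4.115×10^5 km.
Transfer time t = π√(a_t³/μ) = 1.8374×10^5 s.
The target's mean motion on its circular orbit is ω₂ = √(μ/r₂³) = 7.7729×10^-6 rad/s.
Angle swept by the target during transfer: ω₂·t = 1.4282 rad = 81.83°.
The spacecraft traverses 180° on the transfer ellipse, so the target must lead by 180° − 81.83° = 98.2°.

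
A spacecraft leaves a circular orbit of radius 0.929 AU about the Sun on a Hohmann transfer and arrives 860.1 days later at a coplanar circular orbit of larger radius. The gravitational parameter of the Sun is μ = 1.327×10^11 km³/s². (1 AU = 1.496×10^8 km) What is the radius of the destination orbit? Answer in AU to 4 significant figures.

In km: r₁ = 0.929 × 1.496×10^8 = 1.389784×10^8 km.
Transfer time t = 860.1 days = 7.431264×10^7 s, and t = π√(a_t³/μ).
So a_t = (μ t²/π²)^(1/3) = (1.327×10^11 × (7.431264×10^7)² / π²)^(1/3) = 4.2031×10^8 km.
Since a_t = (r₁ + r₂)/2, r₂ = 2a_t − r₁ = 2×4.2031×10^8 − 1.389784×10^8 = 7.016416×10^8 km.
In AU: r₂ = 7.016416×10^8 / 1.496×10^8 = 4.690 AU.

r₂ = 4.690 AU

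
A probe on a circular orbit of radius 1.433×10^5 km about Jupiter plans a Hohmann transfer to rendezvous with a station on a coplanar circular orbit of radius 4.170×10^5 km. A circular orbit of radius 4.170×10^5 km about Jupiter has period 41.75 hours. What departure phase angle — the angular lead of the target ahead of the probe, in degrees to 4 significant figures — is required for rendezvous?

φ = 80.88°

From Kepler's third law T² = 4π²r³/μ at r = 4.170×10^5 km, T = 41.75 hours = 41.75 × 3600 s = 1.503×10^5 s: μ = 4π²r³/T² = 1.26721×10^8 km³/s².
Transfer-ellipse semi-major axis a_t = (r₁ + r₂)/2 = (1.433×10^5 + 4.170×10^5)/2 = 2.8015×10^5 km.
Transfer time t = π√(a_t³/μ) = 41380 s.
Target angular speed ω₂ = √(μ/r₂³) = 4.180×10^-5 rad/s.
Angle swept by the target during transfer: ω₂·t = 1.730 rad = 99.12°.
Arrival is 180° from departure on the ellipse, so φ = 180° − 99.12° = 80.88°.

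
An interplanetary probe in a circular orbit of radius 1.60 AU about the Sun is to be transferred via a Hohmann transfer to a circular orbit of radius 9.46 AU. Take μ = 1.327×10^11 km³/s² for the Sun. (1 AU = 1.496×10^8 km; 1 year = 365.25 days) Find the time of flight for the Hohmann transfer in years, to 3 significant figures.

t = 6.50 years

In km: r₁ = 1.60 × 1.496×10^8 = 2.3936×10^8 km; r₂ = 9.46 × 1.496×10^8 = 1.415216×10^9 km.
Transfer-ellipse semi-major axis a_t = (r₁ + r₂)/2 = (2.3936×10^8 + 1.415216×10^9)/2 = 8.27288×10^8 km.
Half the transfer-orbit period gives t = π√(a_t³/μ) = 2.052×10^8 s.
Converting: 2.052×10^8 s ÷ 3.15576×10^7 s/year (365.25 × 86400) = 6.50 years.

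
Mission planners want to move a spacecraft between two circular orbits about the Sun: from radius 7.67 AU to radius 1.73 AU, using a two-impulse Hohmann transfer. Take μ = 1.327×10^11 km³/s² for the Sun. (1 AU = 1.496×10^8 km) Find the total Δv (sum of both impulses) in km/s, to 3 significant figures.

Δv = 10.5 km/s

In km: r₁ = 7.67 × 1.496×10^8 = 1.147432×10^9 km; r₂ = 1.73 × 1.496×10^8 = 2.58808×10^8 km.
Semi-major axis of the transfer orbit: a_t = (1.147432×10^9 + 2.58808×10^8)/2 = 7.0312×10^8 km.
At r₁ the circular-orbit speed is v₁ = √(μ/r₁) = 10.7540 km/s.
Transfer-orbit speed at r₁ (v² = μ(2/r − 1/a)): v_a = √[μ(2/r₁ − 1/a_t)] = 6.52448 km/s.
First burn Δv₁ = |v_a − v₁| = 4.230 km/s.
Circular speed at r₂: v₂ = √(μ/r₂) = 22.6437 km/s.
Transfer-orbit speed at r₂: v_p = √[μ(2/r₂ − 1/a_t)] = 28.9265 km/s.
Second burn Δv₂ = |v₂ − v_p| = 6.283 km/s.
Total Δv = Δv₁ + Δv₂ = 10.51 km/s.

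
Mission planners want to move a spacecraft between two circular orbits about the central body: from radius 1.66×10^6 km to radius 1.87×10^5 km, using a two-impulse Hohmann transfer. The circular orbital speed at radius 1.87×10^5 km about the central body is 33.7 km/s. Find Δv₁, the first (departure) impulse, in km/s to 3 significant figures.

From the circular-orbit relation v² = μ/r at r = 1.87×10^5 km: μ = v²r = (33.7)² × 1.87×10^5 = 2.12374×10^8 km³/s².
Transfer-ellipse semi-major axis a_t = (r₁ + r₂)/2 = (1.660×10^6 + 1.870×10^5)/2 = 9.235×10^5 km.
On the circular orbit at r = 1.660×10^6 km, v_c = √(μ/r) = 11.311 km/s.
Transfer-orbit speed at the same r (vis-viva, a = a_t): v_t = √[μ(2/r − 1/a_t)] = 5.0898 km/s.
Δv₁ = |v_t − v_c| = |5.0898 − 11.311| = 6.221 km/s.

Δv₁ = 6.22 km/s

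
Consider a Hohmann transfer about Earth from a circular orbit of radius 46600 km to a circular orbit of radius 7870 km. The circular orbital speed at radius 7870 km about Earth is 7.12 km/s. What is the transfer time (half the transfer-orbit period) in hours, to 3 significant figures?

From the circular-orbit relation v² = μ/r at r = 7870 km: μ = v²r = (7.12)² × 7870 = 3.98965×10^5 km³/s².
Transfer-ellipse semi-major axis a_t = (r₁ + r₂)/2 = (46600 + 7870)/2 = 27235 km.
Transfer time t = π√(a_t³/μ) = π√((27235)³ / 3.98965×10^5) = 22350 s.
Converting: 22350 s ÷ 3600 s/hour = 6.21 hours.

t = 6.21 hours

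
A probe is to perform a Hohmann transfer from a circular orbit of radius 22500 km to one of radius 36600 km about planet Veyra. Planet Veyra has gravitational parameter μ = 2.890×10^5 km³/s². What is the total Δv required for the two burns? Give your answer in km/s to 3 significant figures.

The Hohmann ellipse has a_t = (r₁ + r₂)/2 = 29550 km.
At r₁ the circular-orbit speed is v₁ = √(μ/r₁) = 3.5839 km/s.
Transfer-orbit speed at r₁ (v² = μ(2/r − 1/a)): v_p = √[μ(2/r₁ − 1/a_t)] = 3.9886 km/s.
First burn Δv₁ = |v_p − v₁| = 0.4047 km/s.
Circular speed at r₂: v₂ = √(μ/r₂) = 2.810 km/s.
Transfer-orbit speed at r₂: v_a = √[μ(2/r₂ − 1/a_t)] = 2.452 km/s.
Second burn Δv₂ = |v₂ − v_a| = 0.3580 km/s.
Δv = Δv₁ + Δv₂ = 0.4047 + 0.3580 = 0.7627 km/s.

Δv = 0.763 km/s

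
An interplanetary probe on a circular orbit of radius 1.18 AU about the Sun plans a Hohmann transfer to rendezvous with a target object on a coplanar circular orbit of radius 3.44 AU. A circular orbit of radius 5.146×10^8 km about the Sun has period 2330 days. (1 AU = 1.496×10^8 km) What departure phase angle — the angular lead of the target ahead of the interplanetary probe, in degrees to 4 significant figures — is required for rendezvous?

φ = 80.95°

From Kepler's third law T² = 4π²r³/μ at r = 5.146×10^8 km, T = 2330 days = 2330 × 86400 s = 2.01312×10^8 s: μ = 4π²r³/T² = 1.32749×10^11 km³/s².
In km: r₁ = 1.18 × 1.496×10^8 = 1.76528×10^8 km; r₂ = 3.44 × 1.496×10^8 = 5.14624×10^8 km.
Semi-major axis of the transfer orbit: a_t = (1.76528×10^8 + 5.14624×10^8)/2 = 3.45576×10^8 km.
Transfer time t = π√(a_t³/μ) = 5.539×10^7 s.
The target's mean motion on its circular orbit is ω₂ = √(μ/r₂³) = 3.121×10^-8 rad/s.
Angle swept by the target during transfer: ω₂·t = 1.7287 rad = 99.05°.
The interplanetary probe traverses 180° on the transfer ellipse, so the target must lead by 180° − 99.05° = 80.95°.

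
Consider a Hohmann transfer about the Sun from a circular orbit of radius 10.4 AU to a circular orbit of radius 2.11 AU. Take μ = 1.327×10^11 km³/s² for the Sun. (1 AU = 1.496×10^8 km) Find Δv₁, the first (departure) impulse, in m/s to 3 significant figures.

Δv₁ = 3870 m/s

In km: r₁ = 10.4 × 1.496×10^8 = 1.55584×10^9 km; r₂ = 2.11 × 1.496×10^8 = 3.15656×10^8 km.
Semi-major axis of the transfer orbit: a_t = (1.55584×10^9 + 3.15656×10^8)/2 = 9.35748×10^8 km.
Circular speed at r = 1.55584×10^9 km: v_c = √(μ/r) = 9.235 km/s.
Transfer-orbit speed at the same r (vis-viva, a = a_t): v_t = √[μ(2/r − 1/a_t)] = 5.364 km/s.
Δv₁ = |v_t − v_c| = |5.364 − 9.235| = 3.871 km/s.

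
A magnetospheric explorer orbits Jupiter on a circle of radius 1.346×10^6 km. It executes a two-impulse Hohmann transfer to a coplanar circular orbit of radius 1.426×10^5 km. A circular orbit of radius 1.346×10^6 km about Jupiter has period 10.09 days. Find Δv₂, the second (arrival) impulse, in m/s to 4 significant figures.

Δv₂ = 10280 m/s

From Kepler's third law T² = 4π²r³/μ at r = 1.346×10^6 km, T = 10.09 days = 10.09 × 86400 s = 8.71776×10^5 s: μ = 4π²r³/T² = 1.26673×10^8 km³/s².
Semi-major axis of the transfer orbit: a_t = (1.346×10^6 + 1.426×10^5)/2 = 7.443×10^5 km.
On the circular orbit at r = 1.426×10^5 km, v_c = √(μ/r) = 29.80 km/s.
Vis-viva on the transfer ellipse at r = 1.426×10^5 km gives v_t = √[μ(2/r − 1/a_t)] = 40.08 km/s.
Δv₂ = |v_t − v_c| = |40.08 − 29.80| = 10.28 km/s.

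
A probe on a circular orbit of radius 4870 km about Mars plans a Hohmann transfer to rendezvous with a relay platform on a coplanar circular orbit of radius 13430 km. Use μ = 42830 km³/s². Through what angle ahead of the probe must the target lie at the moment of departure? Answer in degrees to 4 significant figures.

The Hohmann ellipse has a_t = (r₁ + r₂)/2 = 9150 km.
The half-period of the transfer ellipse is t = π√(a_t³/μ) = 13286.4 s.
Target angular speed ω₂ = √(μ/r₂³) = 1.32972×10^-4 rad/s.
Angle swept by the target during transfer: ω₂·t = 1.76672 rad = 101.23°.
Arrival is 180° from departure on the ellipse, so φ = 180° − 101.23° = 78.77°.

φ = 78.77°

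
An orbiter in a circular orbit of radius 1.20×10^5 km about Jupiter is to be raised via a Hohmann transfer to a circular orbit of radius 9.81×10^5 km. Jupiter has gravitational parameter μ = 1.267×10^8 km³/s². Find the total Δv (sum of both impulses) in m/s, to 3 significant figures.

Δv = 16900 m/s

Transfer-ellipse semi-major axis a_t = (r₁ + r₂)/2 = (1.200×10^5 + 9.810×10^5)/2 = 5.505×10^5 km.
Circular speed at r₁: v₁ = √(μ/r₁) = √(1.267×10^8/1.200×10^5) = 32.494 km/s.
Transfer-orbit speed at r₁ (vis-viva): v_p = √[μ(2/r₁ − 1/a_t)] = 43.376 km/s.
First burn Δv₁ = |v_p − v₁| = 10.88 km/s.
Circular speed at r₂: v₂ = √(μ/r₂) = 11.365 km/s.
Transfer-orbit speed at r₂: v_a = √[μ(2/r₂ − 1/a_t)] = 5.3060 km/s.
Second burn Δv₂ = |v₂ − v_a| = 6.059 km/s.
Total Δv = Δv₁ + Δv₂ = 16.94 km/s.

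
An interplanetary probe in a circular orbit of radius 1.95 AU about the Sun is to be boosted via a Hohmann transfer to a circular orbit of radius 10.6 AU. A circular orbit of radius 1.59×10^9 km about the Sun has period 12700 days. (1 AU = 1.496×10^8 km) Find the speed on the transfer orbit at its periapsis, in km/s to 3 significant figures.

v = 27.6 km/s

From Kepler's third law T² = 4π²r³/μ at r = 1.59×10^9 km, T = 12700 days = 12700 × 86400 s = 1.09728×10^9 s: μ = 4π²r³/T² = 1.31800×10^11 km³/s².
In km: r₁ = 1.95 × 1.496×10^8 = 2.9172×10^8 km; r₂ = 10.6 × 1.496×10^8 = 1.58576×10^9 km.
Semi-major axis of the transfer orbit: a_t = (2.9172×10^8 + 1.58576×10^9)/2 = 9.3874×10^8 km.
The periapsis of the transfer ellipse is at r = 2.9172×10^8 km.
Vis-viva: v = √[μ(2/r − 1/a_t)] = √[1.31800×10^11 × (2/2.9172×10^8 − 1/9.3874×10^8)] = 27.63 km/s.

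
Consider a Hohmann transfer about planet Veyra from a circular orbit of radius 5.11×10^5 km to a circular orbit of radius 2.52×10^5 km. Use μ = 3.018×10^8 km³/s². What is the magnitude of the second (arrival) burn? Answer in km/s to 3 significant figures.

Δv₂ = 5.45 km/s

Transfer-ellipse semi-major axis a_t = (r₁ + r₂)/2 = (5.110×10^5 + 2.520×10^5)/2 = 3.815×10^5 km.
On the circular orbit at r = 2.520×10^5 km, v_c = √(μ/r) = 34.607 km/s.
Transfer-orbit speed at the same r (vis-viva, a = a_t): v_t = √[μ(2/r − 1/a_t)] = 40.052 km/s.
Δv₂ = |v_t − v_c| = |40.052 − 34.607| = 5.445 km/s.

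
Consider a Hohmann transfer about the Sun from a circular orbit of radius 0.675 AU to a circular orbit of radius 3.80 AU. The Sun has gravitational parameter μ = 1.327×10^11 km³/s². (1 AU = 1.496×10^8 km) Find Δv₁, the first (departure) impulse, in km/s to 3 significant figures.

In km: r₁ = 0.675 × 1.496×10^8 = 1.0098×10^8 km; r₂ = 3.80 × 1.496×10^8 = 5.6848×10^8 km.
Semi-major axis of the transfer orbit: a_t = (1.0098×10^8 + 5.6848×10^8)/2 = 3.3473×10^8 km.
Circular speed at r = 1.0098×10^8 km: v_c = √(μ/r) = 36.25 km/s.
Transfer-orbit speed at the same r (vis-viva, a = a_t): v_t = √[μ(2/r − 1/a_t)] = 47.24 km/s.
Δv₁ = |v_t − v_c| = |47.24 − 36.25| = 10.99 km/s.

Δv₁ = 11.0 km/s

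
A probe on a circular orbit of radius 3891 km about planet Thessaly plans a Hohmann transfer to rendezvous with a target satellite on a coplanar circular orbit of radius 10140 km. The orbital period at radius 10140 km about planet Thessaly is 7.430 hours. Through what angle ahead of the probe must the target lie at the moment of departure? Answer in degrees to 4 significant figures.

φ = 76.41°

From Kepler's third law T² = 4π²r³/μ at r = 10140 km, T = 7.430 hours = 7.430 × 3600 s = 26748 s: μ = 4π²r³/T² = 57529.5 km³/s².
The Hohmann ellipse has a_t = (r₁ + r₂)/2 = 7015.5 km.
The half-period of the transfer ellipse is t = π√(a_t³/μ) = 7696 s.
Target angular speed ω₂ = √(μ/r₂³) = 2.349×10^-4 rad/s.
Angle swept by the target during transfer: ω₂·t = 1.808 rad = 103.59°.
The probe traverses 180° on the transfer ellipse, so the target must lead by 180° − 103.59° = 76.41°.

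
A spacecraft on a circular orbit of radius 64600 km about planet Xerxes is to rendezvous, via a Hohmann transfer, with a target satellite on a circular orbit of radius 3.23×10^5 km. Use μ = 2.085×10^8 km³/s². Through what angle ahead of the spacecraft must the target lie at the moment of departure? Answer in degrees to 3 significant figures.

Semi-major axis of the transfer orbit: a_t = (64600 + 3.230×10^5)/2 = 1.938×10^5 km.
Transfer time t = π√(a_t³/μ) = 18562 s.
The target's mean motion on its circular orbit is ω₂ = √(μ/r₂³) = 7.8659×10^-5 rad/s.
Angle swept by the target during transfer: ω₂·t = 1.4601 rad = 83.66°.
The spacecraft traverses 180° on the transfer ellipse, so the target must lead by 180° − 83.66° = 96.3°.

φ = 96.3°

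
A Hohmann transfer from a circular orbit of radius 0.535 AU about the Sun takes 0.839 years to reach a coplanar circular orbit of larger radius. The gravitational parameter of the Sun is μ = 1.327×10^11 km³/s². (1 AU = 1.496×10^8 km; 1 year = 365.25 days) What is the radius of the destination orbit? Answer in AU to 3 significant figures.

r₂ = 2.29 AU

In km: r₁ = 0.535 × 1.496×10^8 = 8.0036×10^7 km.
Transfer time t = 0.839 years × 365.25 × 86400 s = 2.64768264×10^7 s, and t = π√(a_t³/μ).
So a_t = (μ t²/π²)^(1/3) = (1.327×10^11 × (2.64768264×10^7)² / π²)^(1/3) = 2.1124×10^8 km.
Since a_t = (r₁ + r₂)/2, r₂ = 2a_t − r₁ = 2×2.1124×10^8 − 8.0036×10^7 = 3.42444×10^8 km.
In AU: r₂ = 3.42444×10^8 / 1.496×10^8 = 2.29 AU.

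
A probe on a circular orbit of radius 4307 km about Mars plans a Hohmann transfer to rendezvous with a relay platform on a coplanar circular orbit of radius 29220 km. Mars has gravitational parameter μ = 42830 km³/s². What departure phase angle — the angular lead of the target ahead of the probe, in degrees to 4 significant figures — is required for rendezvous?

The Hohmann ellipse has a_t = (r₁ + r₂)/2 = 16763.5 km.
The half-period of the transfer ellipse is t = π√(a_t³/μ) = 32947.5 s.
Target angular speed ω₂ = √(μ/r₂³) = 4.14337×10^-5 rad/s.
Angle swept by the target during transfer: ω₂·t = 1.36514 rad = 78.22°.
Arrival is 180° from departure on the ellipse, so φ = 180° − 78.22° = 101.8°.

φ = 101.8°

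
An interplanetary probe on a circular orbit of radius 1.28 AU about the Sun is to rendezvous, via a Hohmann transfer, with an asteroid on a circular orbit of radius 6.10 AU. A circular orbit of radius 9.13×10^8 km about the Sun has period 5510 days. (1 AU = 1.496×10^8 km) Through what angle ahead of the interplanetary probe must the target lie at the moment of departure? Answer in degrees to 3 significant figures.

From Kepler's third law T² = 4π²r³/μ at r = 9.13×10^8 km, T = 5510 days = 5510 × 86400 s = 4.76064×10^8 s: μ = 4π²r³/T² = 1.32569×10^11 km³/s².
In km: r₁ = 1.28 × 1.496×10^8 = 1.91488×10^8 km; r₂ = 6.10 × 1.496×10^8 = 9.1256×10^8 km.
Transfer-ellipse semi-major axis a_t = (r₁ + r₂)/2 = (1.91488×10^8 + 9.1256×10^8)/2 = 5.52024×10^8 km.
The half-period of the transfer ellipse is t = π√(a_t³/μ) = 1.1191×10^8 s.
The target's mean motion on its circular orbit is ω₂ = √(μ/r₂³) = 1.3208×10^-8 rad/s.
Angle swept by the target during transfer: ω₂·t = 1.4781 rad = 84.69°.
Arrival is 180° from departure on the ellipse, so φ = 180° − 84.69° = 95.3°.

φ = 95.3°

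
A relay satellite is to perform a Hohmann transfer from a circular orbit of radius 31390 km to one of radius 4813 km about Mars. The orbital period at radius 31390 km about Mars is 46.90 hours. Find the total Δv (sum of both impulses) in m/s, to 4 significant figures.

From Kepler's third law T² = 4π²r³/μ at r = 31390 km, T = 46.90 hours = 46.90 × 3600 s = 1.6884×10^5 s: μ = 4π²r³/T² = 42833.4 km³/s².
Transfer-ellipse semi-major axis a_t = (r₁ + r₂)/2 = (31390 + 4813)/2 = 18101.5 km.
Circular speed at r₁: v₁ = √(μ/r₁) = √(42833.4/31390) = 1.16814 km/s.
On the transfer ellipse at r₁, v² = μ(2/r − 1/a) gives v_a = √[μ(2/r₁ − 1/a_t)] = 0.602347 km/s.
First burn Δv₁ = |v_a − v₁| = 0.5658 km/s.
Circular speed at r₂: v₂ = √(μ/r₂) = 2.983208 km/s.
Transfer-orbit speed at r₂: v_p = √[μ(2/r₂ − 1/a_t)] = 3.928456 km/s.
Second burn Δv₂ = |v₂ − v_p| = 0.9452 km/s.
Total Δv = Δv₁ + Δv₂ = 1.511 km/s.

Δv = 1511 m/s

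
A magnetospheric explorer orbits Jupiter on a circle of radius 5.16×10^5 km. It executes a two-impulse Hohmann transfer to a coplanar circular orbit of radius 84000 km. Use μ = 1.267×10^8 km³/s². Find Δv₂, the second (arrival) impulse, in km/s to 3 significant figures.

Semi-major axis of the transfer orbit: a_t = (5.160×10^5 + 84000)/2 = 3.000×10^5 km.
Circular speed at r = 84000 km: v_c = √(μ/r) = 38.837 km/s.
Transfer-orbit speed at the same r (vis-viva, a = a_t): v_t = √[μ(2/r − 1/a_t)] = 50.935 km/s.
Δv₂ = |v_t − v_c| = |50.935 − 38.837| = 12.10 km/s.

Δv₂ = 12.1 km/s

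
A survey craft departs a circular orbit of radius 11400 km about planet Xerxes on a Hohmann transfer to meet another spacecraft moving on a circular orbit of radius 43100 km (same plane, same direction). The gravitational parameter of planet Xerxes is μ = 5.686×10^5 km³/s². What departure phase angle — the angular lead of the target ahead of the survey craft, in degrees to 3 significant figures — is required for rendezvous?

Semi-major axis of the transfer orbit: a_t = (11400 + 43100)/2 = 27250 km.
The half-period of the transfer ellipse is t = π√(a_t³/μ) = 18741 s.
Target angular speed ω₂ = √(μ/r₂³) = 8.4273×10^-5 rad/s.
Angle swept by the target during transfer: ω₂·t = 1.5794 rad = 90.49°.
The survey craft traverses 180° on the transfer ellipse, so the target must lead by 180° − 90.49° = 89.5°.

φ = 89.5°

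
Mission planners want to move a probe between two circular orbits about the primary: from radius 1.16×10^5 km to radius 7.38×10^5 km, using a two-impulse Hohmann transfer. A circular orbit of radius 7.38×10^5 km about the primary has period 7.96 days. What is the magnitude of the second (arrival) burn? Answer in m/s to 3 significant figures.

From Kepler's third law T² = 4π²r³/μ at r = 7.38×10^5 km, T = 7.96 days = 7.96 × 86400 s = 6.87744×10^5 s: μ = 4π²r³/T² = 3.35487×10^7 km³/s².
The Hohmann ellipse has a_t = (r₁ + r₂)/2 = 4.270×10^5 km.
Circular speed at r = 7.380×10^5 km: v_c = √(μ/r) = 6.742 km/s.
Vis-viva on the transfer ellipse at r = 7.380×10^5 km gives v_t = √[μ(2/r − 1/a_t)] = 3.514 km/s.
Δv₂ = |v_t − v_c| = |3.514 − 6.742| = 3.228 km/s.

Δv₂ = 3230 m/s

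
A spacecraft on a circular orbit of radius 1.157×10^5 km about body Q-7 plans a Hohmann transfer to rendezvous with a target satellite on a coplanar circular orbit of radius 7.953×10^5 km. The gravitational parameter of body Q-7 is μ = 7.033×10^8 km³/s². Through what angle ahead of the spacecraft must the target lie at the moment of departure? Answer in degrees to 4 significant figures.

Transfer-ellipse semi-major axis a_t = (r₁ + r₂)/2 = (1.157×10^5 + 7.953×10^5)/2 = 4.555×10^5 km.
The half-period of the transfer ellipse is t = π√(a_t³/μ) = 36420 s.
The target's mean motion on its circular orbit is ω₂ = √(μ/r₂³) = 3.739×10^-5 rad/s.
Angle swept by the target during transfer: ω₂·t = 1.3617 rad = 78.02°.
The spacecraft traverses 180° on the transfer ellipse, so the target must lead by 180° − 78.02° = 102.0°.

φ = 102.0°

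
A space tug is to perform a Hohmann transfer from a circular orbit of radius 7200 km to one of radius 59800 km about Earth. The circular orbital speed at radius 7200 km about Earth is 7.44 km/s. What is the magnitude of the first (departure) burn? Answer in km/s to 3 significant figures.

From the circular-orbit relation v² = μ/r at r = 7200 km: μ = v²r = (7.44)² × 7200 = 3.98546×10^5 km³/s².
Semi-major axis of the transfer orbit: a_t = (7200 + 59800)/2 = 33500 km.
Circular speed at r = 7200 km: v_c = √(μ/r) = 7.440 km/s.
Vis-viva on the transfer ellipse at r = 7200 km gives v_t = √[μ(2/r − 1/a_t)] = 9.940 km/s.
Δv₁ = |v_t − v_c| = |9.940 − 7.440| = 2.500 km/s.

Δv₁ = 2.50 km/s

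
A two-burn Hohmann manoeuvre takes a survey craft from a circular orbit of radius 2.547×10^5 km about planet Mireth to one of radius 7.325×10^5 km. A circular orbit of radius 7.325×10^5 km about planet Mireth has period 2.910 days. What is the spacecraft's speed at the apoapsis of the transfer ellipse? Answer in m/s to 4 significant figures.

v = 13150 m/s

From Kepler's third law T² = 4π²r³/μ at r = 7.325×10^5 km, T = 2.910 days = 2.910 × 86400 s = 2.51424×10^5 s: μ = 4π²r³/T² = 2.45453×10^8 km³/s².
Transfer-ellipse semi-major axis a_t = (r₁ + r₂)/2 = (2.547×10^5 + 7.325×10^5)/2 = 4.936×10^5 km.
At apoapsis, r = 7.325×10^5 km.
Vis-viva: v = √[μ(2/r − 1/a_t)] = √[2.45453×10^8 × (2/7.325×10^5 − 1/4.936×10^5)] = 13.15 km/s.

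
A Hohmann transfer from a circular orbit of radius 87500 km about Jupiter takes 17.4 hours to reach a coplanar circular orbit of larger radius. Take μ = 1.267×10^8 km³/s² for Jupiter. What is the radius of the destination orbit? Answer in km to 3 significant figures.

Transfer time t = 17.4 hours = 62640 s, and t = π√(a_t³/μ).
So a_t = (μ t²/π²)^(1/3) = (1.267×10^8 × (62640)² / π²)^(1/3) = 3.6931×10^5 km.
Since a_t = (r₁ + r₂)/2, r₂ = 2a_t − r₁ = 2×3.6931×10^5 − 87500 = 6.5112×10^5 km.

r₂ = 6.51×10^5 km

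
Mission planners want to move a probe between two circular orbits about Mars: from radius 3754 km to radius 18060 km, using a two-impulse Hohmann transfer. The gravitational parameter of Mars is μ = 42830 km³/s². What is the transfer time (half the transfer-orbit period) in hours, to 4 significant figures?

t = 4.803 hours

The Hohmann ellipse has a_t = (r₁ + r₂)/2 = 10907 km.
By Kepler's third law the transfer-orbit period is T = 2π√(a_t³/μ), so t = T/2 = 17290 s.
Converting: 17290 s ÷ 3600 s/hour = 4.803 hours.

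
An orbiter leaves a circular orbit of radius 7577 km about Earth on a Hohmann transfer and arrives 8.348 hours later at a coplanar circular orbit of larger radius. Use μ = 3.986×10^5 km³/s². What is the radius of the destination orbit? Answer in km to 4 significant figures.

r₂ = 58750 km

Transfer time t = 8.348 hours = 30052.8 s, and t = π√(a_t³/μ).
So a_t = (μ t²/π²)^(1/3) = (3.986×10^5 × (30052.8)² / π²)^(1/3) = 33164 km.
Since a_t = (r₁ + r₂)/2, r₂ = 2a_t − r₁ = 2×33164 − 7577 = 58751 km.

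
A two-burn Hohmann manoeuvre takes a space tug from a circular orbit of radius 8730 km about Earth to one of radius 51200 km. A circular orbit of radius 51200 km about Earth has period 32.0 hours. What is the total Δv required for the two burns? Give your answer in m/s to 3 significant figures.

From Kepler's third law T² = 4π²r³/μ at r = 51200 km, T = 32.0 hours = 32.0 × 3600 s = 1.152×10^5 s: μ = 4π²r³/T² = 3.99268×10^5 km³/s².
Transfer-ellipse semi-major axis a_t = (r₁ + r₂)/2 = (8730 + 51200)/2 = 29965 km.
At r₁ the circular-orbit speed is v₁ = √(μ/r₁) = 6.763 km/s.
Transfer-orbit speed at r₁ (vis-viva): v_p = √[μ(2/r₁ − 1/a_t)] = 8.840 km/s.
First burn Δv₁ = |v_p − v₁| = 2.077 km/s.
At r₂, v₂ = √(μ/r₂) = 2.7925 km/s.
Transfer-orbit speed at r₂: v_a = √[μ(2/r₂ − 1/a_t)] = 1.5073 km/s.
Second burn Δv₂ = |v₂ − v_a| = 1.285 km/s.
Total Δv = Δv₁ + Δv₂ = 3.362 km/s.

Δv = 3360 m/s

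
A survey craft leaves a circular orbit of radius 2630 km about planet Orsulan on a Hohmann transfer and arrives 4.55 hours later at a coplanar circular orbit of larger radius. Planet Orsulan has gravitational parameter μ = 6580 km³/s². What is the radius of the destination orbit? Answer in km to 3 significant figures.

Transfer time t = 4.55 hours = 16380 s, and t = π√(a_t³/μ).
So a_t = (μ t²/π²)^(1/3) = (6580 × (16380)² / π²)^(1/3) = 5634.4 km.
Since a_t = (r₁ + r₂)/2, r₂ = 2a_t − r₁ = 2×5634.4 − 2630 = 8638.8 km.

r₂ = 8640 km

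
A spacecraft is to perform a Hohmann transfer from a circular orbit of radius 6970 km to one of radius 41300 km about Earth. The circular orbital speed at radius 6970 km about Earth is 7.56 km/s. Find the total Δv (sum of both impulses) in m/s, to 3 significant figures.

Δv = 3770 m/s

From the circular-orbit relation v² = μ/r at r = 6970 km: μ = v²r = (7.56)² × 6970 = 3.98361×10^5 km³/s².
Semi-major axis of the transfer orbit: a_t = (6970 + 41300)/2 = 24135 km.
Circular speed at r₁: v₁ = √(μ/r₁) = √(3.98361×10^5/6970) = 7.560 km/s.
On the transfer ellipse at r₁, vis-viva gives v_p = √[μ(2/r₁ − 1/a_t)] = 9.889 km/s.
First burn Δv₁ = |v_p − v₁| = 2.329 km/s.
Circular speed at r₂: v₂ = √(μ/r₂) = 3.106 km/s.
Transfer-orbit speed at r₂: v_a = √[μ(2/r₂ − 1/a_t)] = 1.669 km/s.
Second burn Δv₂ = |v₂ − v_a| = 1.437 km/s.
Total Δv = Δv₁ + Δv₂ = 3.766 km/s.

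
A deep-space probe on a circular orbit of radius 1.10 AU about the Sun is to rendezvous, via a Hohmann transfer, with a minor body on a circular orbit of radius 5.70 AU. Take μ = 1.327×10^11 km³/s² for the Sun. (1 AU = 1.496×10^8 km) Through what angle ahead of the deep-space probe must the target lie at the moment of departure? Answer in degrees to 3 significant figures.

φ = 97.1°

In km: r₁ = 1.10 × 1.496×10^8 = 1.6456×10^8 km; r₂ = 5.70 × 1.496×10^8 = 8.5272×10^8 km.
Semi-major axis of the transfer orbit: a_t = (1.6456×10^8 + 8.5272×10^8)/2 = 5.0864×10^8 km.
Transfer time t = π√(a_t³/μ) = 9.893×10^7 s.
Target angular speed ω₂ = √(μ/r₂³) = 1.463×10^-8 rad/s.
Angle swept by the target during transfer: ω₂·t = 1.4473 rad = 82.92°.
Arrival is 180° from departure on the ellipse, so φ = 180° − 82.92° = 97.1°.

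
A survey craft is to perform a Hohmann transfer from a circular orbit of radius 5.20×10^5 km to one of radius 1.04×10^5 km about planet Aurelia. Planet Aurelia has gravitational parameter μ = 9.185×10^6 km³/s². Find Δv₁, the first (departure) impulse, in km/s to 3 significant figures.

Δv₁ = 1.78 km/s

Semi-major axis of the transfer orbit: a_t = (5.200×10^5 + 1.040×10^5)/2 = 3.120×10^5 km.
Circular speed at r = 5.200×10^5 km: v_c = √(μ/r) = 4.2028 km/s.
Vis-viva on the transfer ellipse at r = 5.200×10^5 km gives v_t = √[μ(2/r − 1/a_t)] = 2.4265 km/s.
Δv₁ = |v_t − v_c| = |2.4265 − 4.2028| = 1.776 km/s.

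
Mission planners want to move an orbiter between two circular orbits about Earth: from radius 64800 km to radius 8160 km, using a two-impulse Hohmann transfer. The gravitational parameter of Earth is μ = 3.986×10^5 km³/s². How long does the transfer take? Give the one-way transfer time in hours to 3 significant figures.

Semi-major axis of the transfer orbit: a_t = (64800 + 8160)/2 = 36480 km.
By Kepler's third law the transfer-orbit period is T = 2π√(a_t³/μ), so t = T/2 = 34670 s.
Converting: 34670 s ÷ 3600 s/hour = 9.63 hours.

t = 9.63 hours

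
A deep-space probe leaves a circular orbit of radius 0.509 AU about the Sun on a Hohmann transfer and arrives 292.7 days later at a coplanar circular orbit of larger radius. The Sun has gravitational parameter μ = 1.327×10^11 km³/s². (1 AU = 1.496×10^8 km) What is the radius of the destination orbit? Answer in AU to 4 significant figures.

In km: r₁ = 0.509 × 1.496×10^8 = 7.61464×10^7 km.
Transfer time t = 292.7 days = 2.528928×10^7 s, and t = π√(a_t³/μ).
So a_t = (μ t²/π²)^(1/3) = (1.327×10^11 × (2.528928×10^7)² / π²)^(1/3) = 2.0487×10^8 km.
Since a_t = (r₁ + r₂)/2, r₂ = 2a_t − r₁ = 2×2.0487×10^8 − 7.61464×10^7 = 3.335936×10^8 km.
In AU: r₂ = 3.335936×10^8 / 1.496×10^8 = 2.230 AU.

r₂ = 2.230 AU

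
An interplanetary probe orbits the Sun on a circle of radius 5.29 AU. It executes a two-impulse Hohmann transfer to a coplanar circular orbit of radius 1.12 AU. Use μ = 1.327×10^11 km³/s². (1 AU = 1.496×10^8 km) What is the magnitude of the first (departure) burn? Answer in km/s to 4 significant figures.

In km: r₁ = 5.29 × 1.496×10^8 = 7.91384×10^8 km; r₂ = 1.12 × 1.496×10^8 = 1.67552×10^8 km.
Semi-major axis of the transfer orbit: a_t = (7.91384×10^8 + 1.67552×10^8)/2 = 4.79468×10^8 km.
Circular speed at r = 7.91384×10^8 km: v_c = √(μ/r) = 12.949 km/s.
Transfer-orbit speed at the same r (vis-viva, a = a_t): v_t = √[μ(2/r − 1/a_t)] = 7.6549 km/s.
Δv₁ = |v_t − v_c| = |7.6549 − 12.949| = 5.294 km/s.

Δv₁ = 5.294 km/s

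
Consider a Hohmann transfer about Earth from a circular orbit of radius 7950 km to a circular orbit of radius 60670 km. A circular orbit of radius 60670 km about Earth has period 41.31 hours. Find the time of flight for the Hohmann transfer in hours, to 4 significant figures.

t = 8.784 hours

From Kepler's third law T² = 4π²r³/μ at r = 60670 km, T = 41.31 hours = 41.31 × 3600 s = 1.48716×10^5 s: μ = 4π²r³/T² = 3.98627×10^5 km³/s².
Transfer-ellipse semi-major axis a_t = (r₁ + r₂)/2 = (7950 + 60670)/2 = 34310 km.
Transfer time t = π√(a_t³/μ) = π√((34310)³ / 3.98627×10^5) = 31623 s.
Converting: 31623 s ÷ 3600 s/hour = 8.784 hours.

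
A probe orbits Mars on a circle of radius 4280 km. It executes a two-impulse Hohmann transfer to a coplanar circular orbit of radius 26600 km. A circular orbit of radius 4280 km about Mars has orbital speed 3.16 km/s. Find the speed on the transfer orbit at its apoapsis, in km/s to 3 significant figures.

v = 0.667 km/s

From the circular-orbit relation v² = μ/r at r = 4280 km: μ = v²r = (3.16)² × 4280 = 42738.4 km³/s².
Transfer-ellipse semi-major axis a_t = (r₁ + r₂)/2 = (4280 + 26600)/2 = 15440 km.
The apoapsis of the transfer ellipse is at r = 26600 km.
From the vis-viva equation, v = √[μ(2/r − 1/a_t)] = 0.6674 km/s.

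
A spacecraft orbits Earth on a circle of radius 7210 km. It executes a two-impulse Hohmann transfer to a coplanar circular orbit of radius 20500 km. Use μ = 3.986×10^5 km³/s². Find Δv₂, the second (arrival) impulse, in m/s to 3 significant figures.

Semi-major axis of the transfer orbit: a_t = (7210 + 20500)/2 = 13855 km.
On the circular orbit at r = 20500 km, v_c = √(μ/r) = 4.410 km/s.
Transfer-orbit speed at the same r (vis-viva, a = a_t): v_t = √[μ(2/r − 1/a_t)] = 3.181 km/s.
Δv₂ = |v_t − v_c| = |3.181 − 4.410| = 1.229 km/s.

Δv₂ = 1230 m/s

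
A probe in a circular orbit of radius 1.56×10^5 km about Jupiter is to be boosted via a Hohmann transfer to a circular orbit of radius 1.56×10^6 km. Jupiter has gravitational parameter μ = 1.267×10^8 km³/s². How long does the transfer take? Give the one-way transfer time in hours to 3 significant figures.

Semi-major axis of the transfer orbit: a_t = (1.560×10^5 + 1.560×10^6)/2 = 8.580×10^5 km.
Transfer time t = π√(a_t³/μ) = π√((8.580×10^5)³ / 1.267×10^8) = 2.218×10^5 s.
Converting: 2.218×10^5 s ÷ 3600 s/hour = 61.6 hours.

t = 61.6 hours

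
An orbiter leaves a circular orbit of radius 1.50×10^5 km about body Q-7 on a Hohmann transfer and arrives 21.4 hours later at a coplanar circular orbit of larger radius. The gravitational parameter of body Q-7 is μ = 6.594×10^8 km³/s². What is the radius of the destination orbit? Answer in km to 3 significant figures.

r₂ = 1.32×10^6 km

Transfer time t = 21.4 hours = 77040 s, and t = π√(a_t³/μ).
So a_t = (μ t²/π²)^(1/3) = (6.594×10^8 × (77040)² / π²)^(1/3) = 7.3467×10^5 km.
Since a_t = (r₁ + r₂)/2, r₂ = 2a_t − r₁ = 2×7.3467×10^5 − 1.500×10^5 = 1.31934×10^6 km.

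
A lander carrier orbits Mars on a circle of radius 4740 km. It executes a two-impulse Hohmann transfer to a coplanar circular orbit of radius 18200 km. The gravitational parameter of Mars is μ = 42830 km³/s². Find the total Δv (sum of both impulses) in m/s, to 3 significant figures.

Δv = 1330 m/s

Transfer-ellipse semi-major axis a_t = (r₁ + r₂)/2 = (4740 + 18200)/2 = 11470 km.
Circular speed at r₁: v₁ = √(μ/r₁) = √(42830/4740) = 3.0060 km/s.
On the transfer ellipse at r₁, vis-viva equation gives v_p = √[μ(2/r₁ − 1/a_t)] = 3.7865 km/s.
First burn Δv₁ = |v_p − v₁| = 0.7805 km/s.
Circular speed at r₂: v₂ = √(μ/r₂) = 1.53405 km/s.
Transfer-orbit speed at r₂: v_a = √[μ(2/r₂ − 1/a_t)] = 0.986156 km/s.
Second burn Δv₂ = |v₂ − v_a| = 0.5479 km/s.
Δv = Δv₁ + Δv₂ = 0.7805 + 0.5479 = 1.328 km/s.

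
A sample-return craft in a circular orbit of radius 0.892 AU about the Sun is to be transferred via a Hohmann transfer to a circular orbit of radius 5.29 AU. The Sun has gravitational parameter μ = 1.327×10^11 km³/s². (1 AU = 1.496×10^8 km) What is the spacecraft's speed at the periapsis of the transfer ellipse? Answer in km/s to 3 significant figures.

In km: r₁ = 0.892 × 1.496×10^8 = 1.334432×10^8 km; r₂ = 5.29 × 1.496×10^8 = 7.91384×10^8 km.
Transfer-ellipse semi-major axis a_t = (r₁ + r₂)/2 = (1.334432×10^8 + 7.91384×10^8)/2 = 4.624136×10^8 km.
At periapsis, r = 1.334432×10^8 km.
Vis-viva: v = √[μ(2/r − 1/a_t)] = √[1.327×10^11 × (2/1.334432×10^8 − 1/4.624136×10^8)] = 41.25 km/s.

v = 41.3 km/s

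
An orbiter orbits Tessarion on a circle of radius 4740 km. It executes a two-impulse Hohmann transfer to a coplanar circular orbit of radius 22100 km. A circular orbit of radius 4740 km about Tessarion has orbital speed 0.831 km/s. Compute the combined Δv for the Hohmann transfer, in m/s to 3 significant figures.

From the circular-orbit relation v² = μ/r at r = 4740 km: μ = v²r = (0.831)² × 4740 = 3273.26 km³/s².
Semi-major axis of the transfer orbit: a_t = (4740 + 22100)/2 = 13420 km.
Circular speed at r₁: v₁ = √(μ/r₁) = √(3273.26/4740) = 0.83100 km/s.
Transfer-orbit speed at r₁ (vis-viva equation): v_p = √[μ(2/r₁ − 1/a_t)] = 1.0664 km/s.
First burn Δv₁ = |v_p − v₁| = 0.2354 km/s.
At r₂, v₂ = √(μ/r₂) = 0.38485 km/s.
Transfer-orbit speed at r₂: v_a = √[μ(2/r₂ − 1/a_t)] = 0.22872 km/s.
Second burn Δv₂ = |v₂ − v_a| = 0.1561 km/s.
Δv = Δv₁ + Δv₂ = 0.2354 + 0.1561 = 0.3915 km/s.

Δv = 392 m/s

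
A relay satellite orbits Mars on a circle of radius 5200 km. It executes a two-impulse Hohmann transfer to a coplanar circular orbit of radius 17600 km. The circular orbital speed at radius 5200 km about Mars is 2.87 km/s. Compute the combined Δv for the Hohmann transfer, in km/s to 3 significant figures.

From the circular-orbit relation v² = μ/r at r = 5200 km: μ = v²r = (2.87)² × 5200 = 42831.9 km³/s².
Transfer-ellipse semi-major axis a_t = (r₁ + r₂)/2 = (5200 + 17600)/2 = 11400 km.
Circular speed at r₁: v₁ = √(μ/r₁) = √(42831.9/5200) = 2.870 km/s.
Transfer-orbit speed at r₁ (vis-viva equation): v_p = √[μ(2/r₁ − 1/a_t)] = 3.566 km/s.
First burn Δv₁ = |v_p − v₁| = 0.6960 km/s.
At r₂, v₂ = √(μ/r₂) = 1.5600 km/s.
Transfer-orbit speed at r₂: v_a = √[μ(2/r₂ − 1/a_t)] = 1.0536 km/s.
Second burn Δv₂ = |v₂ − v_a| = 0.5064 km/s.
Total Δv = Δv₁ + Δv₂ = 1.202 km/s.

Δv = 1.20 km/s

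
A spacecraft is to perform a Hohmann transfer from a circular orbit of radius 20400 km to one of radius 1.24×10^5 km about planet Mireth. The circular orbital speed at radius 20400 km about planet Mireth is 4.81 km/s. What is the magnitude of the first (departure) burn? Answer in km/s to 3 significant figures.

From the circular-orbit relation v² = μ/r at r = 20400 km: μ = v²r = (4.81)² × 20400 = 4.71976×10^5 km³/s².
Transfer-ellipse semi-major axis a_t = (r₁ + r₂)/2 = (20400 + 1.240×10^5)/2 = 72200 km.
Circular speed at r = 20400 km: v_c = √(μ/r) = 4.810 km/s.
Transfer-orbit speed at the same r (vis-viva, a = a_t): v_t = √[μ(2/r − 1/a_t)] = 6.304 km/s.
Δv₁ = |v_t − v_c| = |6.304 − 4.810| = 1.494 km/s.

Δv₁ = 1.49 km/s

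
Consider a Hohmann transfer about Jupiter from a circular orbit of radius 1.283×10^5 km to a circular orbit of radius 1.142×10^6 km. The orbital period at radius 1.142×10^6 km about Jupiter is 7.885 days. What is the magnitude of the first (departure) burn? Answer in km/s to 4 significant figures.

From Kepler's third law T² = 4π²r³/μ at r = 1.142×10^6 km, T = 7.885 days = 7.885 × 86400 s = 6.81264×10^5 s: μ = 4π²r³/T² = 1.26686×10^8 km³/s².
Transfer-ellipse semi-major axis a_t = (r₁ + r₂)/2 = (1.283×10^5 + 1.142×10^6)/2 = 6.3515×10^5 km.
Circular speed at r = 1.283×10^5 km: v_c = √(μ/r) = 31.423 km/s.
Transfer-orbit speed at the same r (vis-viva, a = a_t): v_t = √[μ(2/r − 1/a_t)] = 42.135 km/s.
Δv₁ = |v_t − v_c| = |42.135 − 31.423| = 10.71 km/s.

Δv₁ = 10.71 km/s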